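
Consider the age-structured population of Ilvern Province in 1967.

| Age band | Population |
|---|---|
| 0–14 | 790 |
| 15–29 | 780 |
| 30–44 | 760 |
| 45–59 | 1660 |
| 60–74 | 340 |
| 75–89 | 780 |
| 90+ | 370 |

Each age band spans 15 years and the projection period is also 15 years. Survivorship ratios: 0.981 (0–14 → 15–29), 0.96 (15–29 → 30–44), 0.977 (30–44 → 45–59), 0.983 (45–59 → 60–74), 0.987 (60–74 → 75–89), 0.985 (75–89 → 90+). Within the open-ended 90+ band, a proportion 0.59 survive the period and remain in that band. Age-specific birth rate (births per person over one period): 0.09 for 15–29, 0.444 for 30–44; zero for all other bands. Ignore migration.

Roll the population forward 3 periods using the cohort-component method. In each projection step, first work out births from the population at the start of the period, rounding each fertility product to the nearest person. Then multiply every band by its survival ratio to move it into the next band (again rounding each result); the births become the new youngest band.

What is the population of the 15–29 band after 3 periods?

Let band 1 be 0–14 through band 7 = 90+.
Period 1:
Births: 780 * 0.09 = 70 ; 760 * 0.444 = 337 → total 407
Band 2: 790 * 0.981 = 775
Band 3: 780 * 0.96 = 749
Band 4: 760 * 0.977 = 743
Band 5: 1660 * 0.983 = 1632
Band 6: 340 * 0.987 = 336
Band 7: 780 * 0.985 + 370 * 0.59 = 768 + 218 = 986
End of period: [407, 775, 749, 743, 1632, 336, 986]
Period 2:
Births: 775 * 0.09 = 70 ; 749 * 0.444 = 333 → total 403
Band 2: 407 * 0.981 = 399
Band 3: 775 * 0.96 = 744
Band 4: 749 * 0.977 = 732
Band 5: 743 * 0.983 = 730
Band 6: 1632 * 0.987 = 1611
Band 7: 336 * 0.985 + 986 * 0.59 = 331 + 582 = 913
End of period: [403, 399, 744, 732, 730, 1611, 913]
Period 3:
Births: 399 * 0.09 = 36 ; 744 * 0.444 = 330 → total 366
Band 2: 403 * 0.981 = 395
Band 3: 399 * 0.96 = 383
Band 4: 744 * 0.977 = 727
Band 5: 732 * 0.983 = 720
Band 6: 730 * 0.987 = 721
Band 7: 1611 * 0.985 + 913 * 0.59 = 1587 + 539 = 2126
End of period: [366, 395, 383, 727, 720, 721, 2126]

395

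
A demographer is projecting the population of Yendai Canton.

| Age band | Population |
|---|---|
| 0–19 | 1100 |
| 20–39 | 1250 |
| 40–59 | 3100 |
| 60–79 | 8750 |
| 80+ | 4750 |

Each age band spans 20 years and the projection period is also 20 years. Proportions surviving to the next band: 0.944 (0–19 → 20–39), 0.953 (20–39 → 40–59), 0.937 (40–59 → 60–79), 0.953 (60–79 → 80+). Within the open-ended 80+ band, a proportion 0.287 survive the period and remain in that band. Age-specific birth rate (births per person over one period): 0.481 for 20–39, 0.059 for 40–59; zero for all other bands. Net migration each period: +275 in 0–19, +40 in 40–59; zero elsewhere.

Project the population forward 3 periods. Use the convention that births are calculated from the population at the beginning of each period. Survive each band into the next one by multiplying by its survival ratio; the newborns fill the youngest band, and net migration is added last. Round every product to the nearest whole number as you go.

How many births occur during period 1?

Let group 1 be 0–19 through group 5 = 80+.
Period 1.
Births: 1250 × 0.481 = 601  |  3100 × 0.059 = 183 → 784
Group 2: 1100 × 0.944 = 1038
Group 3: 1250 × 0.953 = 1191
Group 4: 3100 × 0.937 = 2905
Group 5: 8750 × 0.953 + 4750 × 0.287 = 8339 + 1363 = 9702
Net migration: Group 1 + 275 → 1059; Group 3 + 40 → 1231
Population now: 0–19=1059, 20–39=1038, 40–59=1231, 60–79=2905, 80+=9702

784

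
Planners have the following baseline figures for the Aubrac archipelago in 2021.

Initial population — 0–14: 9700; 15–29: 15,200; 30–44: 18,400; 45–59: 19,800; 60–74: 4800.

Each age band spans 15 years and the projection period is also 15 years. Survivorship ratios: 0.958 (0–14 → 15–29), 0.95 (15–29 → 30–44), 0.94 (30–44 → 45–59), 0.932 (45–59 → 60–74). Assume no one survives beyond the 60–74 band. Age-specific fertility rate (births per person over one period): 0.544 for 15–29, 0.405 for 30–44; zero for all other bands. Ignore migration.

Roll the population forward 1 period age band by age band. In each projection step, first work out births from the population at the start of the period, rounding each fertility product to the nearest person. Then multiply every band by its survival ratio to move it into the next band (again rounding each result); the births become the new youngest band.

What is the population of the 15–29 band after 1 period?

Let group 1 be 0–14 through group 5 = 60–74.
After projecting period 1:
Births: 15200 × 0.544 = 8269, 18400 × 0.405 = 7452 → 15721
Group 2: 9700 × 0.958 = 9293
Group 3: 15200 × 0.95 = 14440
Group 4: 18400 × 0.94 = 17296
Group 5: 19800 × 0.932 = 18454
→ [15721, 9293, 14440, 17296, 18454]

9293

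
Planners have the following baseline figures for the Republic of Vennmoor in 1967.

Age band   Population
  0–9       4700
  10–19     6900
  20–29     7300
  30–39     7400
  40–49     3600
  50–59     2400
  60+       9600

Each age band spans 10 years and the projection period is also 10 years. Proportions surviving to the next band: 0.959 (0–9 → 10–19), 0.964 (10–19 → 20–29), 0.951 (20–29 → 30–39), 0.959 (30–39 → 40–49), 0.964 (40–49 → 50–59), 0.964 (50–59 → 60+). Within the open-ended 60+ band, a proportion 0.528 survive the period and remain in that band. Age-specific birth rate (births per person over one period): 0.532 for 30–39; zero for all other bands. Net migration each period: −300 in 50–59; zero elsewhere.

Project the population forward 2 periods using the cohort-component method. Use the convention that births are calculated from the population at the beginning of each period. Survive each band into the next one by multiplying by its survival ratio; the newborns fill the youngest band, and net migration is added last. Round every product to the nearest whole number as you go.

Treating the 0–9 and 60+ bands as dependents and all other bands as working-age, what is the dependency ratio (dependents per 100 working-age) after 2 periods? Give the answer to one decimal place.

Call the groups 1 to 7, youngest first.
After projecting period 1:
Births: 7400 × 0.532 = 3937
Group 2: 4700 × 0.959 = 4507
Group 3: 6900 × 0.964 = 6652
Group 4: 7300 × 0.951 = 6942
Group 5: 7400 × 0.959 = 7097
Group 6: 3600 × 0.964 = 3470
Group 7: 2400 × 0.964 + 9600 × 0.528 = 2314 + 5069 = 7383
Net migration: Group 6 − 300 → 3170
End of period: [3937, 4507, 6652, 6942, 7097, 3170, 7383]
After projecting period 2:
Births: 6942 × 0.532 = 3693
Group 2: 3937 × 0.959 = 3776
Group 3: 4507 × 0.964 = 4345
Group 4: 6652 × 0.951 = 6326
Group 5: 6942 × 0.959 = 6657
Group 6: 7097 × 0.964 = 6842
Group 7: 3170 × 0.964 + 7383 × 0.528 = 3056 + 3898 = 6954
Net migration: Group 6 − 300 → 6542
End of period: [3693, 3776, 4345, 6326, 6657, 6542, 6954]
Dependents (band 0–9 + band 60+) = 3693 + 6954 = 10647; working-age = 27646; ratio = 10647/27646 × 100 = 38.5

38.5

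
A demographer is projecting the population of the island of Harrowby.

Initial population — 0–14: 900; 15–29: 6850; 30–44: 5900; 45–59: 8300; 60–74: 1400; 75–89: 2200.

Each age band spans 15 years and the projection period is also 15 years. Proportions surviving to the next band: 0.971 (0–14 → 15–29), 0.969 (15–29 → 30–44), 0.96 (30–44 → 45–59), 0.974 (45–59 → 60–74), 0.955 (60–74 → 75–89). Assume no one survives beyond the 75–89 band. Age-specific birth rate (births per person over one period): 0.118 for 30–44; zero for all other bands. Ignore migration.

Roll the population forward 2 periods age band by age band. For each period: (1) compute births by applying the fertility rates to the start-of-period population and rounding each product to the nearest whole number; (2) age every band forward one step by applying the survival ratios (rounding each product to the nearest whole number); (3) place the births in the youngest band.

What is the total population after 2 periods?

(Groups numbered youngest = 1 to oldest = 6.)
After projecting period 1:
Births: 5900 × 0.118 = 696
Group 2: 900 × 0.971 = 874
Group 3: 6850 × 0.969 = 6638
Group 4: 5900 × 0.96 = 5664
Group 5: 8300 × 0.974 = 8084
Group 6: 1400 × 0.955 = 1337
Population now: 0–14=696, 15–29=874, 30–44=6638, 45–59=5664, 60–74=8084, 75–89=1337
After projecting period 2:
Births: 6638 × 0.118 = 783
Group 2: 696 × 0.971 = 676
Group 3: 874 × 0.969 = 847
Group 4: 6638 × 0.96 = 6372
Group 5: 5664 × 0.974 = 5517
Group 6: 8084 × 0.955 = 7720
Population now: 0–14=783, 15–29=676, 30–44=847, 45–59=6372, 60–74=5517, 75–89=7720
Total after period 2: 783 + 676 + 847 + 6372 + 5517 + 7720 = 21915

21915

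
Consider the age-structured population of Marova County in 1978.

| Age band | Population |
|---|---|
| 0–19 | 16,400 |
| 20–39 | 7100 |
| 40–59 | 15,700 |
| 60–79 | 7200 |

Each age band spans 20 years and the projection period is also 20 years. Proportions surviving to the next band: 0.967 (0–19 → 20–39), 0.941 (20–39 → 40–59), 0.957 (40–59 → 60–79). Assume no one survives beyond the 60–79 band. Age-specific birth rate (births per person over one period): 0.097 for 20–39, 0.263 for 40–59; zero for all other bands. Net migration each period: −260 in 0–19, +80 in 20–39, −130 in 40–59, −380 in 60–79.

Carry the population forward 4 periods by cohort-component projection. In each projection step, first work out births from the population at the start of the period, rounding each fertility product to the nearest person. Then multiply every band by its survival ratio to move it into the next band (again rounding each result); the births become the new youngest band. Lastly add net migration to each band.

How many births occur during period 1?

Call the groups 1 to 4, youngest first.
Period 1:
Births: 7100 × 0.097 = 689  |  15700 × 0.263 = 4129 ⇒ total 4818
Group 2: 16400 × 0.967 = 15859
Group 3: 7100 × 0.941 = 6681
Group 4: 15700 × 0.957 = 15025
Net migration: Group 1 − 260 → 4558; Group 2 + 80 → 15939; Group 3 − 130 → 6551; Group 4 − 380 → 14645
End of period: [4558, 15939, 6551, 14645]

4818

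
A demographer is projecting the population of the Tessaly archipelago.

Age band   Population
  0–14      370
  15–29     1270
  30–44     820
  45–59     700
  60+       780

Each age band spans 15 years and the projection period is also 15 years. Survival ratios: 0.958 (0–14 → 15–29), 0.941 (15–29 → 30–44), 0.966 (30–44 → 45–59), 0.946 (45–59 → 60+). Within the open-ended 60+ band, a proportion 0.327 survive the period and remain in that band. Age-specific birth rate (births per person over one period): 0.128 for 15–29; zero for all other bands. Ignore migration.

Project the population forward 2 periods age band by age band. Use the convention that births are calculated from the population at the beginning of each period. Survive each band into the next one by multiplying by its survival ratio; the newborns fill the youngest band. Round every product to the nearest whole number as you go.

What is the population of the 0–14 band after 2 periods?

45

(Bands numbered youngest = 1 to oldest = 5.)
Period 1:
Births: 1270 × 0.128 = 163
Band 2: 370 × 0.958 = 354
Band 3: 1270 × 0.941 = 1195
Band 4: 820 × 0.966 = 792
Band 5: 700 × 0.946 + 780 × 0.327 = 662 + 255 = 917
End of period: [163, 354, 1195, 792, 917]
Period 2:
Births: 354 × 0.128 = 45
Band 2: 163 × 0.958 = 156
Band 3: 354 × 0.941 = 333
Band 4: 1195 × 0.966 = 1154
Band 5: 792 × 0.946 + 917 × 0.327 = 749 + 300 = 1049
End of period: [45, 156, 333, 1154, 1049]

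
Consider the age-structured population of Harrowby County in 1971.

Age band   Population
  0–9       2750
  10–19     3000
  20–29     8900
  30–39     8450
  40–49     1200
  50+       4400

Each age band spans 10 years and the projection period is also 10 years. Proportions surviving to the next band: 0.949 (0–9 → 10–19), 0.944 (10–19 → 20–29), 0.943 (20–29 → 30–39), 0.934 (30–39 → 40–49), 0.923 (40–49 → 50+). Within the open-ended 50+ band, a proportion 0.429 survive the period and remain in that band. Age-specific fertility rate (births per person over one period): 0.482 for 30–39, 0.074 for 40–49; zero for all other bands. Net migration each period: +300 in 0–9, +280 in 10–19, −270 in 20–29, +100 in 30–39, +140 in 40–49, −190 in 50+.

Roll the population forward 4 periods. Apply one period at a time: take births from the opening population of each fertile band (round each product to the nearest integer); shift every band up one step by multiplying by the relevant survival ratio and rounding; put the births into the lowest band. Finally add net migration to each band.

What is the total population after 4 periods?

21430

Period 1:
Births: 8450 × 0.482 = 4073, 1200 × 0.074 = 89 — total 4162
10–19: 2750 × 0.949 = 2610
20–29: 3000 × 0.944 = 2832
30–39: 8900 × 0.943 = 8393
40–49: 8450 × 0.934 = 7892
50+: 1200 × 0.923 + 4400 × 0.429 = 1108 + 1888 = 2996
Net migration: 0–9 + 300 → 4462; 10–19 + 280 → 2890; 20–29 − 270 → 2562; 30–39 + 100 → 8493; 40–49 + 140 → 8032; 50+ − 190 → 2806
End of period: [4462, 2890, 2562, 8493, 8032, 2806]
Period 2:
Births: 8493 × 0.482 = 4094, 8032 × 0.074 = 594 — total 4688
10–19: 4462 × 0.949 = 4234
20–29: 2890 × 0.944 = 2728
30–39: 2562 × 0.943 = 2416
40–49: 8493 × 0.934 = 7932
50+: 8032 × 0.923 + 2806 × 0.429 = 7414 + 1204 = 8618
Net migration: 0–9 + 300 → 4988; 10–19 + 280 → 4514; 20–29 − 270 → 2458; 30–39 + 100 → 2516; 40–49 + 140 → 8072; 50+ − 190 → 8428
End of period: [4988, 4514, 2458, 2516, 8072, 8428]
Period 3:
Births: 2516 × 0.482 = 1213, 8072 × 0.074 = 597 — total 1810
10–19: 4988 × 0.949 = 4734
20–29: 4514 × 0.944 = 4261
30–39: 2458 × 0.943 = 2318
40–49: 2516 × 0.934 = 2350
50+: 8072 × 0.923 + 8428 × 0.429 = 7450 + 3616 = 11066
Net migration: 0–9 + 300 → 2110; 10–19 + 280 → 5014; 20–29 − 270 → 3991; 30–39 + 100 → 2418; 40–49 + 140 → 2490; 50+ − 190 → 10876
End of period: [2110, 5014, 3991, 2418, 2490, 10876]
Period 4:
Births: 2418 × 0.482 = 1165, 2490 × 0.074 = 184 — total 1349
10–19: 2110 × 0.949 = 2002
20–29: 5014 × 0.944 = 4733
30–39: 3991 × 0.943 = 3764
40–49: 2418 × 0.934 = 2258
50+: 2490 × 0.923 + 10876 × 0.429 = 2298 + 4666 = 6964
Net migration: 0–9 + 300 → 1649; 10–19 + 280 → 2282; 20–29 − 270 → 4463; 30–39 + 100 → 3864; 40–49 + 140 → 2398; 50+ − 190 → 6774
End of period: [1649, 2282, 4463, 3864, 2398, 6774]
Total after period 4: 1649 + 2282 + 4463 + 3864 + 2398 + 6774 = 21430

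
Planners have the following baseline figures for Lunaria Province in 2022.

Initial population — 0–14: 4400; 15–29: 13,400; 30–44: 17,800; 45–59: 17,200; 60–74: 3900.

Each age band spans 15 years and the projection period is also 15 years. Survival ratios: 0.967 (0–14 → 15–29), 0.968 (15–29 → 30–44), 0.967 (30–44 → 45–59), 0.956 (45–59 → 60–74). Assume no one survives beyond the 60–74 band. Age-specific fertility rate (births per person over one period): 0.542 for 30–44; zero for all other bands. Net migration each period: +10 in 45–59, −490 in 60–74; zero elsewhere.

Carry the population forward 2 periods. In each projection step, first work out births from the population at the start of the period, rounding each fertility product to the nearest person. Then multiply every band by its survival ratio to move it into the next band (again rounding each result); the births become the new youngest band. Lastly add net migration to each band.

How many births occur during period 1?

9648

After projecting period 1:
Births: 17800 × 0.542 = 9648
15–29: 4400 × 0.967 = 4255
30–44: 13400 × 0.968 = 12971
45–59: 17800 × 0.967 = 17213
60–74: 17200 × 0.956 = 16443
Net migration: 45–59 + 10 → 17223; 60–74 − 490 → 15953
End of period: [9648, 4255, 12971, 17223, 15953]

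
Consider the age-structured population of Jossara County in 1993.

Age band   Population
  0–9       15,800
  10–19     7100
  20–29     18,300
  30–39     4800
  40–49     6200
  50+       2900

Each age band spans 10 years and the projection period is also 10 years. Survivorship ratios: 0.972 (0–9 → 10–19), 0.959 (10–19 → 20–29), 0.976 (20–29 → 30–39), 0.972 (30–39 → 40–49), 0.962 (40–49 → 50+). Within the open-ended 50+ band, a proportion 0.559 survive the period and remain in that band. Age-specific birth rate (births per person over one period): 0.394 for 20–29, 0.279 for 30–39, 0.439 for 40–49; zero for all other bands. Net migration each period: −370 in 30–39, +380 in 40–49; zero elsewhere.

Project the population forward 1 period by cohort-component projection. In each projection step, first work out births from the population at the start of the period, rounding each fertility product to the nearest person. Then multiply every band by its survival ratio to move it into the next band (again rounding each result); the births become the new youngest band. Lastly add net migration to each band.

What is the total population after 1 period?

63560

Call the groups 1 to 6, youngest first.
Period 1.
Births: 18300 × 0.394 = 7210  |  4800 × 0.279 = 1339  |  6200 × 0.439 = 2722 → total 11271
Group 2: 15800 × 0.972 = 15358
Group 3: 7100 × 0.959 = 6809
Group 4: 18300 × 0.976 = 17861
Group 5: 4800 × 0.972 = 4666
Group 6: 6200 × 0.962 + 2900 × 0.559 = 5964 + 1621 = 7585
Net migration: Group 4 − 370 → 17491; Group 5 + 380 → 5046
End of period: [11271, 15358, 6809, 17491, 5046, 7585]
Total after period 1: 11271 + 15358 + 6809 + 17491 + 5046 + 7585 = 63560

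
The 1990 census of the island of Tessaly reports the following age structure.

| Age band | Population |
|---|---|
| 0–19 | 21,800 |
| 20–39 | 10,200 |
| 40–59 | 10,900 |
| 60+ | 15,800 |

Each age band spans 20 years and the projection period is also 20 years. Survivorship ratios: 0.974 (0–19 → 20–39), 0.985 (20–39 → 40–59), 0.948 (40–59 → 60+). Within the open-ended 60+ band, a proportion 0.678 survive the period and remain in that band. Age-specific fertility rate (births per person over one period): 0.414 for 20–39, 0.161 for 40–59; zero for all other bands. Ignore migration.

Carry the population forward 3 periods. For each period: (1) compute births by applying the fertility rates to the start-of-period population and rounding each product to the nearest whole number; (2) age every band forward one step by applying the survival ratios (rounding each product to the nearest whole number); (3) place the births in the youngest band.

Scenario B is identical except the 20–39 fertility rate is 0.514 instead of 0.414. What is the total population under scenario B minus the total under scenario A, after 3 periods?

Period 1:
Births: 10200 * 0.414 = 4223  |  10900 * 0.161 = 1755 → 5978
20–39: 21800 * 0.974 = 21233
40–59: 10200 * 0.985 = 10047
60+: 10900 * 0.948 + 15800 * 0.678 = 10333 + 10712 = 21045
End of period: [5978, 21233, 10047, 21045]
Period 2:
Births: 21233 * 0.414 = 8790  |  10047 * 0.161 = 1618 → 10408
20–39: 5978 * 0.974 = 5823
40–59: 21233 * 0.985 = 20915
60+: 10047 * 0.948 + 21045 * 0.678 = 9525 + 14269 = 23794
End of period: [10408, 5823, 20915, 23794]
Period 3:
Births: 5823 * 0.414 = 2411  |  20915 * 0.161 = 3367 → 5778
20–39: 10408 * 0.974 = 10137
40–59: 5823 * 0.985 = 5736
60+: 20915 * 0.948 + 23794 * 0.678 = 19827 + 16132 = 35959
End of period: [5778, 10137, 5736, 35959]
Scenario A total after 3 periods: 57610
Scenario B projection —
Period 1:
Births: 10200 * 0.514 = 5243  |  10900 * 0.161 = 1755 → 6998
20–39: 21800 * 0.974 = 21233
40–59: 10200 * 0.985 = 10047
60+: 10900 * 0.948 + 15800 * 0.678 = 10333 + 10712 = 21045
End of period: [6998, 21233, 10047, 21045]
Period 2:
Births: 21233 * 0.514 = 10914  |  10047 * 0.161 = 1618 → 12532
20–39: 6998 * 0.974 = 6816
40–59: 21233 * 0.985 = 20915
60+: 10047 * 0.948 + 21045 * 0.678 = 9525 + 14269 = 23794
End of period: [12532, 6816, 20915, 23794]
Period 3:
Births: 6816 * 0.514 = 3503  |  20915 * 0.161 = 3367 → 6870
20–39: 12532 * 0.974 = 12206
40–59: 6816 * 0.985 = 6714
60+: 20915 * 0.948 + 23794 * 0.678 = 19827 + 16132 = 35959
End of period: [6870, 12206, 6714, 35959]
Scenario B total after 3 periods: 61749
Difference B − A = 61749 − 57610 = 4139

4139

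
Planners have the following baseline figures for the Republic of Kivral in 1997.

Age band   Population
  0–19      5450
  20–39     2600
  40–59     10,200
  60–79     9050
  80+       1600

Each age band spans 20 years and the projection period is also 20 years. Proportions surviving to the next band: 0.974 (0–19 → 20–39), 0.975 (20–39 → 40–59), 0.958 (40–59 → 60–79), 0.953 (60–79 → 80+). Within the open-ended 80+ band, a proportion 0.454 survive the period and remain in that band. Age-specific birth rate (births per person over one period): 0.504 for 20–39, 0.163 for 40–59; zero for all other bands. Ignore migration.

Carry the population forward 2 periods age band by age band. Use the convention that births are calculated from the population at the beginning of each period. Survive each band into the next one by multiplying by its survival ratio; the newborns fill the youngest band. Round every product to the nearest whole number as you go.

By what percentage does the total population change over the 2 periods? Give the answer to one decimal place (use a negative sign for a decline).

Period 1:
Births: 2600 × 0.504 = 1310 ; 10200 × 0.163 = 1663 ⇒ total 2973
20–39: 5450 × 0.974 = 5308
40–59: 2600 × 0.975 = 2535
60–79: 10200 × 0.958 = 9772
80+: 9050 × 0.953 + 1600 × 0.454 = 8625 + 726 = 9351
Population now: 0–19=2973, 20–39=5308, 40–59=2535, 60–79=9772, 80+=9351
Period 2:
Births: 5308 × 0.504 = 2675 ; 2535 × 0.163 = 413 ⇒ total 3088
20–39: 2973 × 0.974 = 2896
40–59: 5308 × 0.975 = 5175
60–79: 2535 × 0.958 = 2429
80+: 9772 × 0.953 + 9351 × 0.454 = 9313 + 4245 = 13558
Population now: 0–19=3088, 20–39=2896, 40–59=5175, 60–79=2429, 80+=13558
Total: 28900 → 27146; change = -1754; percentage change = -6.1%

-6.1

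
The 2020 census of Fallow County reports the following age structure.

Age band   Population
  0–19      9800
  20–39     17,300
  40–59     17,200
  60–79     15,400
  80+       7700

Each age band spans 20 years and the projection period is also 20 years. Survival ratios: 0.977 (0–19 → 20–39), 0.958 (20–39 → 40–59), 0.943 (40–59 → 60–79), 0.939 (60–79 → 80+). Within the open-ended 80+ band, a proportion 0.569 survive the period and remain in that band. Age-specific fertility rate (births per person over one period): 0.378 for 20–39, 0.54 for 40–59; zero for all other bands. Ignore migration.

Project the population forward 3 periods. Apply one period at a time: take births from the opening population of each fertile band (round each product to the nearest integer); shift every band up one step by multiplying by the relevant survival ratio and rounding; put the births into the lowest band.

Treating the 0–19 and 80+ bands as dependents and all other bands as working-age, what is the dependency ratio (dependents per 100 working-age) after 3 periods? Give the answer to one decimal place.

— Period 1 —
Births: 17300 * 0.378 = 6539  |  17200 * 0.54 = 9288 ⇒ total 15827
20–39: 9800 * 0.977 = 9575
40–59: 17300 * 0.958 = 16573
60–79: 17200 * 0.943 = 16220
80+: 15400 * 0.939 + 7700 * 0.569 = 14461 + 4381 = 18842
Population now: 0–19=15827, 20–39=9575, 40–59=16573, 60–79=16220, 80+=18842
— Period 2 —
Births: 9575 * 0.378 = 3619  |  16573 * 0.54 = 8949 ⇒ total 12568
20–39: 15827 * 0.977 = 15463
40–59: 9575 * 0.958 = 9173
60–79: 16573 * 0.943 = 15628
80+: 16220 * 0.939 + 18842 * 0.569 = 15231 + 10721 = 25952
Population now: 0–19=12568, 20–39=15463, 40–59=9173, 60–79=15628, 80+=25952
— Period 3 —
Births: 15463 * 0.378 = 5845  |  9173 * 0.54 = 4953 ⇒ total 10798
20–39: 12568 * 0.977 = 12279
40–59: 15463 * 0.958 = 14814
60–79: 9173 * 0.943 = 8650
80+: 15628 * 0.939 + 25952 * 0.569 = 14675 + 14767 = 29442
Population now: 0–19=10798, 20–39=12279, 40–59=14814, 60–79=8650, 80+=29442
Dependents (band 0–19 + band 80+) = 10798 + 29442 = 40240; working-age = 35743; ratio = 40240/35743 × 100 = 112.6

112.6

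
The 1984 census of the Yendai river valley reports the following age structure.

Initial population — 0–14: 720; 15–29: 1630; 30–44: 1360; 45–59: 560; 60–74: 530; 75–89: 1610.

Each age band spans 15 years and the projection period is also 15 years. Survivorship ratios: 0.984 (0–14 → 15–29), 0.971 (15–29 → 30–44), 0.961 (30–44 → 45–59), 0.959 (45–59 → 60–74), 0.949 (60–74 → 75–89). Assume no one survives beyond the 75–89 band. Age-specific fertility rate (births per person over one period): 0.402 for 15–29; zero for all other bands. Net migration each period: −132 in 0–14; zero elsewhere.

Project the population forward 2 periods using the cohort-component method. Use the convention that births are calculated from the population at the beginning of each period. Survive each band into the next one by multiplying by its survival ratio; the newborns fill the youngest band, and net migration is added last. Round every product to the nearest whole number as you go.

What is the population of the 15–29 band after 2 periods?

Let group 1 be 0–14 through group 6 = 75–89.
[period 1]
Births: 1630 * 0.402 = 655
Group 2: 720 * 0.984 = 708
Group 3: 1630 * 0.971 = 1583
Group 4: 1360 * 0.961 = 1307
Group 5: 560 * 0.959 = 537
Group 6: 530 * 0.949 = 503
Net migration: Group 1 − 132 → 523
End of period: [523, 708, 1583, 1307, 537, 503]
[period 2]
Births: 708 * 0.402 = 285
Group 2: 523 * 0.984 = 515
Group 3: 708 * 0.971 = 687
Group 4: 1583 * 0.961 = 1521
Group 5: 1307 * 0.959 = 1253
Group 6: 537 * 0.949 = 510
Net migration: Group 1 − 132 → 153
End of period: [153, 515, 687, 1521, 1253, 510]

515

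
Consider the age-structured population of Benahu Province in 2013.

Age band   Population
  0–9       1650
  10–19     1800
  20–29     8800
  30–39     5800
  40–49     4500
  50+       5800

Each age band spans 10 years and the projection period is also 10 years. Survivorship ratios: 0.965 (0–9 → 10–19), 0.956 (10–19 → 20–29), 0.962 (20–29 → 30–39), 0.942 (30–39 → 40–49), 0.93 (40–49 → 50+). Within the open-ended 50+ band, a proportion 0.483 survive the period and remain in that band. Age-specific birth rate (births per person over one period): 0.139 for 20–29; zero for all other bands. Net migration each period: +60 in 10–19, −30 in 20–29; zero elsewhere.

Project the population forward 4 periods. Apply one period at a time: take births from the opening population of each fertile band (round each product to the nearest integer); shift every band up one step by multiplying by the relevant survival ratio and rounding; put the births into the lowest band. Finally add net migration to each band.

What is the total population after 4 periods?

10168

(Bands numbered youngest = 1 to oldest = 6.)
— Period 1 —
Births: 8800 × 0.139 = 1223
Band 2: 1650 × 0.965 = 1592
Band 3: 1800 × 0.956 = 1721
Band 4: 8800 × 0.962 = 8466
Band 5: 5800 × 0.942 = 5464
Band 6: 4500 × 0.93 + 5800 × 0.483 = 4185 + 2801 = 6986
Net migration: Band 2 + 60 → 1652; Band 3 − 30 → 1691
End of period: [1223, 1652, 1691, 8466, 5464, 6986]
— Period 2 —
Births: 1691 × 0.139 = 235
Band 2: 1223 × 0.965 = 1180
Band 3: 1652 × 0.956 = 1579
Band 4: 1691 × 0.962 = 1627
Band 5: 8466 × 0.942 = 7975
Band 6: 5464 × 0.93 + 6986 × 0.483 = 5082 + 3374 = 8456
Net migration: Band 2 + 60 → 1240; Band 3 − 30 → 1549
End of period: [235, 1240, 1549, 1627, 7975, 8456]
— Period 3 —
Births: 1549 × 0.139 = 215
Band 2: 235 × 0.965 = 227
Band 3: 1240 × 0.956 = 1185
Band 4: 1549 × 0.962 = 1490
Band 5: 1627 × 0.942 = 1533
Band 6: 7975 × 0.93 + 8456 × 0.483 = 7417 + 4084 = 11501
Net migration: Band 2 + 60 → 287; Band 3 − 30 → 1155
End of period: [215, 287, 1155, 1490, 1533, 11501]
— Period 4 —
Births: 1155 × 0.139 = 161
Band 2: 215 × 0.965 = 207
Band 3: 287 × 0.956 = 274
Band 4: 1155 × 0.962 = 1111
Band 5: 1490 × 0.942 = 1404
Band 6: 1533 × 0.93 + 11501 × 0.483 = 1426 + 5555 = 6981
Net migration: Band 2 + 60 → 267; Band 3 − 30 → 244
End of period: [161, 267, 244, 1111, 1404, 6981]
Total after period 4: 161 + 267 + 244 + 1111 + 1404 + 6981 = 10168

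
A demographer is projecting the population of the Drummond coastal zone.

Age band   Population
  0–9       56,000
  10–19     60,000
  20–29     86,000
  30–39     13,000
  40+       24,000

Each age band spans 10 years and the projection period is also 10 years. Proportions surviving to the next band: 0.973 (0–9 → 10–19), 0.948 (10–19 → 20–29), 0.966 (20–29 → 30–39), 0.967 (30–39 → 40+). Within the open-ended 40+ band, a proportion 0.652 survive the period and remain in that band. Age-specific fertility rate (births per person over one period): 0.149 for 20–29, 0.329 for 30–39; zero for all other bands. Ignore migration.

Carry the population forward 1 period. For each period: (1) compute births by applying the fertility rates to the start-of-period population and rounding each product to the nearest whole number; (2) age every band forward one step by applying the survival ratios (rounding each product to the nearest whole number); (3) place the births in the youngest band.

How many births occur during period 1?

Numbering the bands 1..5 from youngest to oldest:
— Period 1 —
Births: 86000 × 0.149 = 12814  |  13000 × 0.329 = 4277 ⇒ total 17091
Band 2: 56000 × 0.973 = 54488
Band 3: 60000 × 0.948 = 56880
Band 4: 86000 × 0.966 = 83076
Band 5: 13000 × 0.967 + 24000 × 0.652 = 12571 + 15648 = 28219
End of period: [17091, 54488, 56880, 83076, 28219]

17091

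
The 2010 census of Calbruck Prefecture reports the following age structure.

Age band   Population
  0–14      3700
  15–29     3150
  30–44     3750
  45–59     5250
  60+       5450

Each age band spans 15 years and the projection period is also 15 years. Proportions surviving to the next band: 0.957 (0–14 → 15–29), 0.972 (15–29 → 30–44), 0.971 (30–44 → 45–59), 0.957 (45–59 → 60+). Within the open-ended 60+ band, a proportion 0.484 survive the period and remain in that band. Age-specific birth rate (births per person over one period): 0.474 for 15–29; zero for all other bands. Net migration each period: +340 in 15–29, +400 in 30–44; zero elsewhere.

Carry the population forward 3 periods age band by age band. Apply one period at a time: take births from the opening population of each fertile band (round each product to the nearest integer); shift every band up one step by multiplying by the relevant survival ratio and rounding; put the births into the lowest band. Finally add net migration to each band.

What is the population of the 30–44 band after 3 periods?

Numbering the groups 1..5 from youngest to oldest:
After projecting period 1:
Births: 3150 × 0.474 = 1493
Group 2: 3700 × 0.957 = 3541
Group 3: 3150 × 0.972 = 3062
Group 4: 3750 × 0.971 = 3641
Group 5: 5250 × 0.957 + 5450 × 0.484 = 5024 + 2638 = 7662
Net migration: Group 2 + 340 → 3881; Group 3 + 400 → 3462
Population now: 0–14=1493, 15–29=3881, 30–44=3462, 45–59=3641, 60+=7662
After projecting period 2:
Births: 3881 × 0.474 = 1840
Group 2: 1493 × 0.957 = 1429
Group 3: 3881 × 0.972 = 3772
Group 4: 3462 × 0.971 = 3362
Group 5: 3641 × 0.957 + 7662 × 0.484 = 3484 + 3708 = 7192
Net migration: Group 2 + 340 → 1769; Group 3 + 400 → 4172
Population now: 0–14=1840, 15–29=1769, 30–44=4172, 45–59=3362, 60+=7192
After projecting period 3:
Births: 1769 × 0.474 = 839
Group 2: 1840 × 0.957 = 1761
Group 3: 1769 × 0.972 = 1719
Group 4: 4172 × 0.971 = 4051
Group 5: 3362 × 0.957 + 7192 × 0.484 = 3217 + 3481 = 6698
Net migration: Group 2 + 340 → 2101; Group 3 + 400 → 2119
Population now: 0–14=839, 15–29=2101, 30–44=2119, 45–59=4051, 60+=6698

2119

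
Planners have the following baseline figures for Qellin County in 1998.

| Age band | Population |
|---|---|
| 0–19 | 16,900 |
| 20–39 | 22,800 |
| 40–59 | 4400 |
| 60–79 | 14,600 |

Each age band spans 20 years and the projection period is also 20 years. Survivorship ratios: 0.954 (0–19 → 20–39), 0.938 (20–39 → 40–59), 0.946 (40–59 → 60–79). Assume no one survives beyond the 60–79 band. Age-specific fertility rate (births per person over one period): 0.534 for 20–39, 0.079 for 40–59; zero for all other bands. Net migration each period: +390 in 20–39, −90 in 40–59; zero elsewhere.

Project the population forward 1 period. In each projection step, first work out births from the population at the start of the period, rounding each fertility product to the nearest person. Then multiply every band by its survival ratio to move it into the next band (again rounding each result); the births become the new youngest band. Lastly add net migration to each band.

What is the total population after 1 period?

54494

Let group 1 be 0–19 through group 4 = 60–79.
Period 1.
Births: 22800 × 0.534 = 12175 ; 4400 × 0.079 = 348 → total 12523
Group 2: 16900 × 0.954 = 16123
Group 3: 22800 × 0.938 = 21386
Group 4: 4400 × 0.946 = 4162
Net migration: Group 2 + 390 → 16513; Group 3 − 90 → 21296
End of period: [12523, 16513, 21296, 4162]
Total after period 1: 12523 + 16513 + 21296 + 4162 = 54494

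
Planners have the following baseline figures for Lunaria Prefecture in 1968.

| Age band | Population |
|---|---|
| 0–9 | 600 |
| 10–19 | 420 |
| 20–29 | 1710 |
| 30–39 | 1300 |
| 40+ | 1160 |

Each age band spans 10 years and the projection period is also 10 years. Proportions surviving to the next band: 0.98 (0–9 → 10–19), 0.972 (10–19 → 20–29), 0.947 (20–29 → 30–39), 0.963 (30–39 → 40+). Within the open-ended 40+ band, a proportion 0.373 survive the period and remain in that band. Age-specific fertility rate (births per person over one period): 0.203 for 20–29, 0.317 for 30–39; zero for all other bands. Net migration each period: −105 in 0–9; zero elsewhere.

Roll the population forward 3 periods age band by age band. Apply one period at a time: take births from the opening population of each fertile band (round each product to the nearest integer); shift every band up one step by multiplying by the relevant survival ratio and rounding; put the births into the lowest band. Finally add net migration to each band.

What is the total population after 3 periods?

Numbering the groups 1..5 from youngest to oldest:
[period 1]
Births: 1710 × 0.203 = 347 ; 1300 × 0.317 = 412 ⇒ total 759
Group 2: 600 × 0.98 = 588
Group 3: 420 × 0.972 = 408
Group 4: 1710 × 0.947 = 1619
Group 5: 1300 × 0.963 + 1160 × 0.373 = 1252 + 433 = 1685
Net migration: Group 1 − 105 → 654
→ [654, 588, 408, 1619, 1685]
[period 2]
Births: 408 × 0.203 = 83 ; 1619 × 0.317 = 513 ⇒ total 596
Group 2: 654 × 0.98 = 641
Group 3: 588 × 0.972 = 572
Group 4: 408 × 0.947 = 386
Group 5: 1619 × 0.963 + 1685 × 0.373 = 1559 + 629 = 2188
Net migration: Group 1 − 105 → 491
→ [491, 641, 572, 386, 2188]
[period 3]
Births: 572 × 0.203 = 116 ; 386 × 0.317 = 122 ⇒ total 238
Group 2: 491 × 0.98 = 481
Group 3: 641 × 0.972 = 623
Group 4: 572 × 0.947 = 542
Group 5: 386 × 0.963 + 2188 × 0.373 = 372 + 816 = 1188
Net migration: Group 1 − 105 → 133
→ [133, 481, 623, 542, 1188]
Total after period 3: 133 + 481 + 623 + 542 + 1188 = 2967

2967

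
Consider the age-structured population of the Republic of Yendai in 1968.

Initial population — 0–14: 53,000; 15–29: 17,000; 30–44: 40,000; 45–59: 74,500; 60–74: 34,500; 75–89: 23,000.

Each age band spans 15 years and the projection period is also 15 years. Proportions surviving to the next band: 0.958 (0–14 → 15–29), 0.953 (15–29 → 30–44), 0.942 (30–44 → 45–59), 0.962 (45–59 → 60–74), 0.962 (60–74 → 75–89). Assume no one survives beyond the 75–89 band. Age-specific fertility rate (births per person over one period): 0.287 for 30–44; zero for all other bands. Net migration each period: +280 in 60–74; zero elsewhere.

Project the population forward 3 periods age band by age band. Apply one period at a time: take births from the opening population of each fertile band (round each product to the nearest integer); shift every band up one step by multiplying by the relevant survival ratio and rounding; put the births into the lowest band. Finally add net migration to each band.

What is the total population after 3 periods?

Numbering the bands 1..6 from youngest to oldest:
Period 1.
Births: 40000 × 0.287 = 11480
Band 2: 53000 × 0.958 = 50774
Band 3: 17000 × 0.953 = 16201
Band 4: 40000 × 0.942 = 37680
Band 5: 74500 × 0.962 = 71669
Band 6: 34500 × 0.962 = 33189
Net migration: Band 5 + 280 → 71949
→ [11480, 50774, 16201, 37680, 71949, 33189]
Period 2.
Births: 16201 × 0.287 = 4650
Band 2: 11480 × 0.958 = 10998
Band 3: 50774 × 0.953 = 48388
Band 4: 16201 × 0.942 = 15261
Band 5: 37680 × 0.962 = 36248
Band 6: 71949 × 0.962 = 69215
Net migration: Band 5 + 280 → 36528
→ [4650, 10998, 48388, 15261, 36528, 69215]
Period 3.
Births: 48388 × 0.287 = 13887
Band 2: 4650 × 0.958 = 4455
Band 3: 10998 × 0.953 = 10481
Band 4: 48388 × 0.942 = 45581
Band 5: 15261 × 0.962 = 14681
Band 6: 36528 × 0.962 = 35140
Net migration: Band 5 + 280 → 14961
→ [13887, 4455, 10481, 45581, 14961, 35140]
Total after period 3: 13887 + 4455 + 10481 + 45581 + 14961 + 35140 = 124505

124505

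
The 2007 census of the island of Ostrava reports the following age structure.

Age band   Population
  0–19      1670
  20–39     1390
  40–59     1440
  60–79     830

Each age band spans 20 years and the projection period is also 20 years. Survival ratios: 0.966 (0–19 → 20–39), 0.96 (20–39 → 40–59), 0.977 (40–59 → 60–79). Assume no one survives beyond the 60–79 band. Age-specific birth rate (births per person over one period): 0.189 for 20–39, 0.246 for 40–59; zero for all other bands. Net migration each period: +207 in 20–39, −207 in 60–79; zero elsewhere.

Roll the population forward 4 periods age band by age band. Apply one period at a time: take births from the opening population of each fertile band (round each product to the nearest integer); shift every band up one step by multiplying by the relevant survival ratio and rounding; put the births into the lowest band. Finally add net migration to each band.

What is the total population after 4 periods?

2489

— Period 1 —
Births: 1390 × 0.189 = 263 ; 1440 × 0.246 = 354 — total 617
20–39: 1670 × 0.966 = 1613
40–59: 1390 × 0.96 = 1334
60–79: 1440 × 0.977 = 1407
Net migration: 20–39 + 207 → 1820; 60–79 − 207 → 1200
→ [617, 1820, 1334, 1200]
— Period 2 —
Births: 1820 × 0.189 = 344 ; 1334 × 0.246 = 328 — total 672
20–39: 617 × 0.966 = 596
40–59: 1820 × 0.96 = 1747
60–79: 1334 × 0.977 = 1303
Net migration: 20–39 + 207 → 803; 60–79 − 207 → 1096
→ [672, 803, 1747, 1096]
— Period 3 —
Births: 803 × 0.189 = 152 ; 1747 × 0.246 = 430 — total 582
20–39: 672 × 0.966 = 649
40–59: 803 × 0.96 = 771
60–79: 1747 × 0.977 = 1707
Net migration: 20–39 + 207 → 856; 60–79 − 207 → 1500
→ [582, 856, 771, 1500]
— Period 4 —
Births: 856 × 0.189 = 162 ; 771 × 0.246 = 190 — total 352
20–39: 582 × 0.966 = 562
40–59: 856 × 0.96 = 822
60–79: 771 × 0.977 = 753
Net migration: 20–39 + 207 → 769; 60–79 − 207 → 546
→ [352, 769, 822, 546]
Total after period 4: 352 + 769 + 822 + 546 = 2489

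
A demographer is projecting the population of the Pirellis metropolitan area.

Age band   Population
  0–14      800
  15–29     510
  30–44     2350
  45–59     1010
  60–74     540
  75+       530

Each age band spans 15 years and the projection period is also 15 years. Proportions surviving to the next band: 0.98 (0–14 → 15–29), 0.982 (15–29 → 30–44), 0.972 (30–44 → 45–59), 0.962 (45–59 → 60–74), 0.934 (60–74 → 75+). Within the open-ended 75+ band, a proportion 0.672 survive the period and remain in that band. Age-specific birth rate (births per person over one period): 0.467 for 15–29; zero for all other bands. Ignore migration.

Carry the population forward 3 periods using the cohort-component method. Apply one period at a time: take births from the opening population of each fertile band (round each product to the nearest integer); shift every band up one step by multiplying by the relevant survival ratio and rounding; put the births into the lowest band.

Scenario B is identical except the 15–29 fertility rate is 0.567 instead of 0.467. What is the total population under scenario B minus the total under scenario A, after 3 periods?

[period 1]
Births: 510 × 0.467 = 238
15–29: 800 × 0.98 = 784
30–44: 510 × 0.982 = 501
45–59: 2350 × 0.972 = 2284
60–74: 1010 × 0.962 = 972
75+: 540 × 0.934 + 530 × 0.672 = 504 + 356 = 860
Population now: 0–14=238, 15–29=784, 30–44=501, 45–59=2284, 60–74=972, 75+=860
[period 2]
Births: 784 × 0.467 = 366
15–29: 238 × 0.98 = 233
30–44: 784 × 0.982 = 770
45–59: 501 × 0.972 = 487
60–74: 2284 × 0.962 = 2197
75+: 972 × 0.934 + 860 × 0.672 = 908 + 578 = 1486
Population now: 0–14=366, 15–29=233, 30–44=770, 45–59=487, 60–74=2197, 75+=1486
[period 3]
Births: 233 × 0.467 = 109
15–29: 366 × 0.98 = 359
30–44: 233 × 0.982 = 229
45–59: 770 × 0.972 = 748
60–74: 487 × 0.962 = 468
75+: 2197 × 0.934 + 1486 × 0.672 = 2052 + 999 = 3051
Population now: 0–14=109, 15–29=359, 30–44=229, 45–59=748, 60–74=468, 75+=3051
Scenario A total after 3 periods: 4964
Scenario B projection —
[period 1]
Births: 510 × 0.567 = 289
15–29: 800 × 0.98 = 784
30–44: 510 × 0.982 = 501
45–59: 2350 × 0.972 = 2284
60–74: 1010 × 0.962 = 972
75+: 540 × 0.934 + 530 × 0.672 = 504 + 356 = 860
Population now: 0–14=289, 15–29=784, 30–44=501, 45–59=2284, 60–74=972, 75+=860
[period 2]
Births: 784 × 0.567 = 445
15–29: 289 × 0.98 = 283
30–44: 784 × 0.982 = 770
45–59: 501 × 0.972 = 487
60–74: 2284 × 0.962 = 2197
75+: 972 × 0.934 + 860 × 0.672 = 908 + 578 = 1486
Population now: 0–14=445, 15–29=283, 30–44=770, 45–59=487, 60–74=2197, 75+=1486
[period 3]
Births: 283 × 0.567 = 160
15–29: 445 × 0.98 = 436
30–44: 283 × 0.982 = 278
45–59: 770 × 0.972 = 748
60–74: 487 × 0.962 = 468
75+: 2197 × 0.934 + 1486 × 0.672 = 2052 + 999 = 3051
Population now: 0–14=160, 15–29=436, 30–44=278, 45–59=748, 60–74=468, 75+=3051
Scenario B total after 3 periods: 5141
Difference B − A = 5141 − 4964 = 177

177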